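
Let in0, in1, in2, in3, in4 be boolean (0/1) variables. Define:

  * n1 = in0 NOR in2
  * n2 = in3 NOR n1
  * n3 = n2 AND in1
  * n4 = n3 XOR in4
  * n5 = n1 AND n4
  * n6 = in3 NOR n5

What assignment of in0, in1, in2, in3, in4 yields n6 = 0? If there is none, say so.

in0=1 in1=1 in2=0 in3=1 in4=0

Check with in0=1 in1=1 in2=0 in3=1 in4=0:
n1 = in0 NOR in2 = 1 NOR 0 = 0
n2 = in3 NOR n1 = 1 NOR 0 = 0
n3 = n2 AND in1 = 0 AND 1 = 0
n4 = n3 XOR in4 = 0 XOR 0 = 0
n5 = n1 AND n4 = 0 AND 0 = 0
n6 = in3 NOR n5 = 1 NOR 0 = 0
So n6 = 0 as required.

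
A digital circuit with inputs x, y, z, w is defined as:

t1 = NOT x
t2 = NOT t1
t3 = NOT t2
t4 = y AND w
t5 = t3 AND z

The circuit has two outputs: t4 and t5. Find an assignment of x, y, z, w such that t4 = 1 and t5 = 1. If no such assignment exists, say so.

Check with x=0, y=1, z=1, w=1:
t1 = NOT x = NOT 0 = 1
t2 = NOT t1 = NOT 1 = 0
t3 = NOT t2 = NOT 0 = 1
t4 = y AND w = 1 AND 1 = 1
t5 = t3 AND z = 1 AND 1 = 1
So t4 = 1 and t5 = 1.

x=0, y=1, z=1, w=1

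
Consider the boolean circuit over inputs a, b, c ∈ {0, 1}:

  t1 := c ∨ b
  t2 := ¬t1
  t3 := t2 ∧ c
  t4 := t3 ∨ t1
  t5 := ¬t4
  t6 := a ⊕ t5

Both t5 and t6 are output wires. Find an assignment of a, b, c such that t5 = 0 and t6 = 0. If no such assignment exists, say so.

Check with a=0, b=1, c=0:
t1 = c ∨ b = 0 ∨ 1 = 1
t2 = ¬t1 = ¬1 = 0
t3 = t2 ∧ c = 0 ∧ 0 = 0
t4 = t3 ∨ t1 = 0 ∨ 1 = 1
t5 = ¬t4 = ¬1 = 0
t6 = a ⊕ t5 = 0 ⊕ 0 = 0
So t5 = 0 and t6 = 0.

a=0, b=1, c=0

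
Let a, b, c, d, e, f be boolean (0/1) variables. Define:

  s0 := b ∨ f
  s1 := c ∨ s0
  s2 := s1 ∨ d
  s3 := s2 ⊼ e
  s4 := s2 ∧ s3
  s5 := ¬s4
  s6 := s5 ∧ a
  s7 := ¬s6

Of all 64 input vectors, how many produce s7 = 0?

s7 = ¬s6 must be 0, so s6 = 1.
s6 = s5 ∧ a must be 1, so both s5 = 1 and a = 1.
s5 = ¬s4 must be 1, so s4 = 0.
Enumerating the 64 input combinations, 17 give s7 = 0 and 47 give s7 = 1.

17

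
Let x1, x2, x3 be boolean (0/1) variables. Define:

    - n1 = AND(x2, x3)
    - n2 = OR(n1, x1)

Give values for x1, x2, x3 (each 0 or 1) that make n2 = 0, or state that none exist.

n2 = OR(n1, x1) must be 0, so both n1 = 0 and x1 = 0.
n1 = AND(x2, x3) must be 0, so at least one of x2, x3 is 0.
Check with x1=0, x2=0, x3=1:
n1 = AND(x2, x3) = AND(0, 1) = 0
n2 = OR(n1, x1) = OR(0, 0) = 0
So n2 = 0 as required.

x1=0, x2=0, x3=1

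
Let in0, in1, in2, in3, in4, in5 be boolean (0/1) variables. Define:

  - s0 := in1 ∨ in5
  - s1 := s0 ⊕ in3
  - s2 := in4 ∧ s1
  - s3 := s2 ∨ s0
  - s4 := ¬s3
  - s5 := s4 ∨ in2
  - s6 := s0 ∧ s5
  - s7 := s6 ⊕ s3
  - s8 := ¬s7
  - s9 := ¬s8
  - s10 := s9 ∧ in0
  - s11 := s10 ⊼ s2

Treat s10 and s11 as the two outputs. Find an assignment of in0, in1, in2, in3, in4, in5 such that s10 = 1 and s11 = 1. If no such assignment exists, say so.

in0=1, in1=1, in2=0, in3=1, in4=0, in5=1

Check with in0=1, in1=1, in2=0, in3=1, in4=0, in5=1:
s0 = in1 ∨ in5 = 1 ∨ 1 = 1
s1 = s0 ⊕ in3 = 1 ⊕ 1 = 0
s2 = in4 ∧ s1 = 0 ∧ 0 = 0
s3 = s2 ∨ s0 = 0 ∨ 1 = 1
s4 = ¬s3 = ¬1 = 0
s5 = s4 ∨ in2 = 0 ∨ 0 = 0
s6 = s0 ∧ s5 = 1 ∧ 0 = 0
s7 = s6 ⊕ s3 = 0 ⊕ 1 = 1
s8 = ¬s7 = ¬1 = 0
s9 = ¬s8 = ¬0 = 1
s10 = s9 ∧ in0 = 1 ∧ 1 = 1
s11 = s10 ⊼ s2 = 1 ⊼ 0 = 1
So s10 = 1 and s11 = 1.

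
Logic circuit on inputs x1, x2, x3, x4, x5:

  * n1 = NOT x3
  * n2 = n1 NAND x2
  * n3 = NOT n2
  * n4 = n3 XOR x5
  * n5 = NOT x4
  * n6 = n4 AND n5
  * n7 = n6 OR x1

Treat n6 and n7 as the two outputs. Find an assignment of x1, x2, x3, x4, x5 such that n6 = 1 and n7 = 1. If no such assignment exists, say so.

x1=0 x2=1 x3=1 x4=0 x5=1

Check with x1=0 x2=1 x3=1 x4=0 x5=1:
n1 = NOT x3 = NOT 1 = 0
n2 = n1 NAND x2 = 0 NAND 1 = 1
n3 = NOT n2 = NOT 1 = 0
n4 = n3 XOR x5 = 0 XOR 1 = 1
n5 = NOT x4 = NOT 0 = 1
n6 = n4 AND n5 = 1 AND 1 = 1
n7 = n6 OR x1 = 1 OR 0 = 1
So n6 = 1 and n7 = 1.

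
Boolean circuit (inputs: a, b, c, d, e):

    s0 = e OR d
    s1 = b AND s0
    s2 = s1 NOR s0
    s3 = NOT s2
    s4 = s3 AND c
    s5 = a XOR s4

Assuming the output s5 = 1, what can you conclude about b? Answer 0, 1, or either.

either

Both values of b occur among assignments with s5 = 1:
  b=0: a=0, b=0, c=1, d=0, e=1
  b=1: a=0, b=1, c=1, d=0, e=1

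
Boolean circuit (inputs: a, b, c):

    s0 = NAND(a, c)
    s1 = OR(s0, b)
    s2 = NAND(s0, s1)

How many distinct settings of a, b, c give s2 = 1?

s2 = NAND(s0, s1) must be 1, so at least one of s0, s1 is 0.
Enumerating the 8 input combinations, 2 give s2 = 1 and 6 give s2 = 0.

2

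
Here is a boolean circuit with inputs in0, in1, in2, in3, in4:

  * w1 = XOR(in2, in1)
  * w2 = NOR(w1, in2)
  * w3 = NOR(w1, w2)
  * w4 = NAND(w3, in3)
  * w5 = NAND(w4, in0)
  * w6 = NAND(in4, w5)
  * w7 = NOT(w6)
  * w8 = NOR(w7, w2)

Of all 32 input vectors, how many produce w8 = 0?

15

w8 = NOR(w7, w2) must be 0, so at least one of w7, w2 is 1.
Enumerating the 32 input combinations, 15 give w8 = 0 and 17 give w8 = 1.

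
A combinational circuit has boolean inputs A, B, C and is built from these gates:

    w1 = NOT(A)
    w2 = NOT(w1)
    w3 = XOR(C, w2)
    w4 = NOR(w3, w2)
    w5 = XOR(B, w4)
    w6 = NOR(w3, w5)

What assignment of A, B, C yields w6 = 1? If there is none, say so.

A=1 B=0 C=1

Check with A=1 B=0 C=1:
w1 = NOT(A) = NOT 1 = 0
w2 = NOT(w1) = NOT 0 = 1
w3 = XOR(C, w2) = XOR(1, 1) = 0
w4 = NOR(w3, w2) = NOR(0, 1) = 0
w5 = XOR(B, w4) = XOR(0, 0) = 0
w6 = NOR(w3, w5) = NOR(0, 0) = 1
So w6 = 1 as required.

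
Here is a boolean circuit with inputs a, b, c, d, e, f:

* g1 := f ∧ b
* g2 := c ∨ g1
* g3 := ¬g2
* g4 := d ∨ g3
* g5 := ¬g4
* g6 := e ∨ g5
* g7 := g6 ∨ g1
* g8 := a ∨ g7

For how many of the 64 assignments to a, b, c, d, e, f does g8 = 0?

9

g8 = a ∨ g7 must be 0, so both a = 0 and g7 = 0.
Enumerating the 64 input combinations, 9 give g8 = 0 and 55 give g8 = 1.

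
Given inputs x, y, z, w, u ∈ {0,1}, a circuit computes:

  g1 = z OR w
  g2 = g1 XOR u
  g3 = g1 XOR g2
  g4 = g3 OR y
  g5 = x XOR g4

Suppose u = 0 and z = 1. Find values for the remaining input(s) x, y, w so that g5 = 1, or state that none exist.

g5 = x XOR g4 must be 1, so x and g4 differ.
Check with u = 0 and z = 1 and x=1, y=0, w=0:
g1 = z OR w = 1 OR 0 = 1
g2 = g1 XOR u = 1 XOR 0 = 1
g3 = g1 XOR g2 = 1 XOR 1 = 0
g4 = g3 OR y = 0 OR 0 = 0
g5 = x XOR g4 = 1 XOR 0 = 1
So g5 = 1.

x=1, y=0, w=0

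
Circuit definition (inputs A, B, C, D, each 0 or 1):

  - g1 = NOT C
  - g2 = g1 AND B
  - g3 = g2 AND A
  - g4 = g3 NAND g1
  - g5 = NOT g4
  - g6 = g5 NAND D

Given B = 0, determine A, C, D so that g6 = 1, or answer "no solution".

A=1, C=1, D=0

Check with B = 0 and A=1, C=1, D=0:
g1 = NOT C = NOT 1 = 0
g2 = g1 AND B = 0 AND 0 = 0
g3 = g2 AND A = 0 AND 1 = 0
g4 = g3 NAND g1 = 0 NAND 0 = 1
g5 = NOT g4 = NOT 1 = 0
g6 = g5 NAND D = 0 NAND 0 = 1
So g6 = 1.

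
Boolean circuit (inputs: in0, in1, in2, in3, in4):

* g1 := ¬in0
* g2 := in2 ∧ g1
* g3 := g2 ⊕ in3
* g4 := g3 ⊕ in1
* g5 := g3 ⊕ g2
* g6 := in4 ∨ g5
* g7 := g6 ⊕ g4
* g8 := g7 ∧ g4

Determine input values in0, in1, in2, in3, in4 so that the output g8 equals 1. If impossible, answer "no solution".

g8 = g7 ∧ g4 must be 1, so both g7 = 1 and g4 = 1.
g7 = g6 ⊕ g4 must be 1, so g6 and g4 differ.
g4 = g3 ⊕ in1 must be 1, so g3 and in1 differ.
Check with in0=1, in1=1, in2=1, in3=0, in4=0:
g1 = ¬in0 = ¬1 = 0
g2 = in2 ∧ g1 = 1 ∧ 0 = 0
g3 = g2 ⊕ in3 = 0 ⊕ 0 = 0
g4 = g3 ⊕ in1 = 0 ⊕ 1 = 1
g5 = g3 ⊕ g2 = 0 ⊕ 0 = 0
g6 = in4 ∨ g5 = 0 ∨ 0 = 0
g7 = g6 ⊕ g4 = 0 ⊕ 1 = 1
g8 = g7 ∧ g4 = 1 ∧ 1 = 1
So g8 = 1 as required.

in0=1, in1=1, in2=1, in3=0, in4=0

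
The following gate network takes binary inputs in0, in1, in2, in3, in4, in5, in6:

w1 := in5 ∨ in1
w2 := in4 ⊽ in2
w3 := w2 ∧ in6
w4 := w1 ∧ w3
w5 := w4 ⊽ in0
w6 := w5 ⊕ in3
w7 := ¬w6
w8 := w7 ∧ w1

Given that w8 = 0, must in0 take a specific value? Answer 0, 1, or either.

Both values of in0 occur among assignments with w8 = 0:
  in0=0: in0=0, in1=0, in2=0, in3=0, in4=0, in5=0, in6=0
  in0=1: in0=1, in1=0, in2=0, in3=0, in4=0, in5=0, in6=0

either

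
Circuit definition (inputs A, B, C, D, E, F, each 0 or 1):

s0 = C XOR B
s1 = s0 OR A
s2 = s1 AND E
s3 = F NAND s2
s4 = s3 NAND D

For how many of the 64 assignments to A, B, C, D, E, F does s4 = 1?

s4 = s3 NAND D must be 1, so at least one of s3, D is 0.
Enumerating the 64 input combinations, 38 give s4 = 1 and 26 give s4 = 0.

38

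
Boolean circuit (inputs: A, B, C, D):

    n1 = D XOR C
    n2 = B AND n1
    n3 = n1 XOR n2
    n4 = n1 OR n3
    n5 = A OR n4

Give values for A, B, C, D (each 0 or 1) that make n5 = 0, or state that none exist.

n5 = A OR n4 must be 0, so both A = 0 and n4 = 0.
Check with A=0, B=0, C=1, D=1:
n1 = D XOR C = 1 XOR 1 = 0
n2 = B AND n1 = 0 AND 0 = 0
n3 = n1 XOR n2 = 0 XOR 0 = 0
n4 = n1 OR n3 = 0 OR 0 = 0
n5 = A OR n4 = 0 OR 0 = 0
So n5 = 0 as required.

A=0, B=0, C=1, D=1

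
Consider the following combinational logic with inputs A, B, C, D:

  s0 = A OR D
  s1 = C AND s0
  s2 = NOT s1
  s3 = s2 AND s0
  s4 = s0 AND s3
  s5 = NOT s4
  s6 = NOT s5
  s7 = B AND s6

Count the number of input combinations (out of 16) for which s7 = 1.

3

s7 = B AND s6 must be 1, so both B = 1 and s6 = 1.
s6 = NOT s5 must be 1, so s5 = 0.
Satisfying assignments:
  A=0, B=1, C=0, D=1
  A=1, B=1, C=0, D=0
  A=1, B=1, C=0, D=1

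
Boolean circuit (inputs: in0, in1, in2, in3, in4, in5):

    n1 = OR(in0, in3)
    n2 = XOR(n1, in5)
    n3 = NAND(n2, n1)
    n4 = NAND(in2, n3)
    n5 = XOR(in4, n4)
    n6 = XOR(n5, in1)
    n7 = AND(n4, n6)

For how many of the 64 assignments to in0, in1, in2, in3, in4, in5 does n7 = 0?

42

n7 = AND(n4, n6) must be 0, so at least one of n4, n6 is 0.
Enumerating the 64 input combinations, 42 give n7 = 0 and 22 give n7 = 1.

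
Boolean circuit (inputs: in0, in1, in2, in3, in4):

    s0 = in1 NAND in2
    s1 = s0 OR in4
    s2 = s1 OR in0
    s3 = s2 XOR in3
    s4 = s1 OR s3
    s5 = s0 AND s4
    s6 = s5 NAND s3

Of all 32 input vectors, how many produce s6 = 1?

s6 = s5 NAND s3 must be 1, so at least one of s5, s3 is 0.
Enumerating the 32 input combinations, 20 give s6 = 1 and 12 give s6 = 0.

20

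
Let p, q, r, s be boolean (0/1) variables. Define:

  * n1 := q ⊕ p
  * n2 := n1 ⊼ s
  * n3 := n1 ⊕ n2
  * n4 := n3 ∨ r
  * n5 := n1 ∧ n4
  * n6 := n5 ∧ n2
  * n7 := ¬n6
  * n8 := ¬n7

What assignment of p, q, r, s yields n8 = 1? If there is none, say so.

n8 = ¬n7 must be 1, so n7 = 0.
n7 = ¬n6 must be 0, so n6 = 1.
Check with p=1 q=0 r=1 s=0:
n1 = q ⊕ p = 0 ⊕ 1 = 1
n2 = n1 ⊼ s = 1 ⊼ 0 = 1
n3 = n1 ⊕ n2 = 1 ⊕ 1 = 0
n4 = n3 ∨ r = 0 ∨ 1 = 1
n5 = n1 ∧ n4 = 1 ∧ 1 = 1
n6 = n5 ∧ n2 = 1 ∧ 1 = 1
n7 = ¬n6 = ¬1 = 0
n8 = ¬n7 = ¬0 = 1
So n8 = 1 as required.

p=1 q=0 r=1 s=0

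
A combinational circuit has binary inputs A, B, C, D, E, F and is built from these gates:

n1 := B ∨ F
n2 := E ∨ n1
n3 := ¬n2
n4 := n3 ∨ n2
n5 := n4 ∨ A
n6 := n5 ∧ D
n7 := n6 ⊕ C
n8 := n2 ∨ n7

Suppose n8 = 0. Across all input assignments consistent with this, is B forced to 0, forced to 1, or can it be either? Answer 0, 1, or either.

0

n8 = n2 ∨ n7 must be 0, so both n2 = 0 and n7 = 0.
n2 = E ∨ n1 must be 0, so both E = 0 and n1 = 0.
Every assignment with n8 = 0 has B = 0; there are 4 such assignment(s).
  A=0, B=0, C=0, D=0, E=0, F=0
  A=0, B=0, C=1, D=1, E=0, F=0
  A=1, B=0, C=0, D=0, E=0, F=0
  A=1, B=0, C=1, D=1, E=0, F=0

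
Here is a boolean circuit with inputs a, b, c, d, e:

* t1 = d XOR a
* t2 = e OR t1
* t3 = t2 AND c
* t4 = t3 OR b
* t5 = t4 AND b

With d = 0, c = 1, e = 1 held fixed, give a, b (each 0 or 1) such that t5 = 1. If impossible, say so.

t5 = t4 AND b must be 1, so both t4 = 1 and b = 1.
Check with d = 0, c = 1, e = 1 and a=0, b=1:
t1 = d XOR a = 0 XOR 0 = 0
t2 = e OR t1 = 1 OR 0 = 1
t3 = t2 AND c = 1 AND 1 = 1
t4 = t3 OR b = 1 OR 1 = 1
t5 = t4 AND b = 1 AND 1 = 1
So t5 = 1.

a=0, b=1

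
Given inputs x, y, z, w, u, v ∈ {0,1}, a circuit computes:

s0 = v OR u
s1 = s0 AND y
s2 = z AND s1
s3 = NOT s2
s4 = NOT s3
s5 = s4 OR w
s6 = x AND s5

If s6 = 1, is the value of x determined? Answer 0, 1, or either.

s6 = x AND s5 must be 1, so both x = 1 and s5 = 1.
Every assignment with s6 = 1 has x = 1; there are 19 such assignment(s).

1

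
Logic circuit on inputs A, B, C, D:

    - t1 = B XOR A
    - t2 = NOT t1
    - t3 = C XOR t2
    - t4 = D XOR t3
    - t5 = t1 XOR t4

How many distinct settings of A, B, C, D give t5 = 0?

t5 = t1 XOR t4 must be 0, so t1 and t4 are equal.
Enumerating the 16 input combinations, 8 give t5 = 0 and 8 give t5 = 1.

8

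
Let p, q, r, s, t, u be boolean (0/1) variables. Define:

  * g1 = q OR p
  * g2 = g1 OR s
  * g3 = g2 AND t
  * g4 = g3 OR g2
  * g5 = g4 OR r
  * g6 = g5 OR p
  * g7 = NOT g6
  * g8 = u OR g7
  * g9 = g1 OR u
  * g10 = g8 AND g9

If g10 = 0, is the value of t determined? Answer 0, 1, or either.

either

Both values of t occur among assignments with g10 = 0:
  t=0: p=0, q=0, r=0, s=0, t=0, u=0
  t=1: p=0, q=0, r=0, s=0, t=1, u=0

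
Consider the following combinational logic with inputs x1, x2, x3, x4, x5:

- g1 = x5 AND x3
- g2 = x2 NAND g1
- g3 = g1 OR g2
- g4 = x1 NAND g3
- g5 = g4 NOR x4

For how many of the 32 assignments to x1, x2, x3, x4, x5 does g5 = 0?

24

g5 = g4 NOR x4 must be 0, so at least one of g4, x4 is 1.
Enumerating the 32 input combinations, 24 give g5 = 0 and 8 give g5 = 1.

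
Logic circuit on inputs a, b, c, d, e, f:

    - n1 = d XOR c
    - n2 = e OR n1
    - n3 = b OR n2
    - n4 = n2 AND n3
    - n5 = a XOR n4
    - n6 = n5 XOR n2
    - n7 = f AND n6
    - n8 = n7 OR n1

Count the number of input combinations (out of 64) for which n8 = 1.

n8 = n7 OR n1 must be 1, so at least one of n7, n1 is 1.
Enumerating the 64 input combinations, 40 give n8 = 1 and 24 give n8 = 0.

40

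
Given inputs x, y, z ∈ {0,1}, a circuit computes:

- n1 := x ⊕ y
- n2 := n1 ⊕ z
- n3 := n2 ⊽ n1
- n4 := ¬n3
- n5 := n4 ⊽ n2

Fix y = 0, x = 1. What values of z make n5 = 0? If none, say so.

n5 = n4 ⊽ n2 must be 0, so at least one of n4, n2 is 1.
Check with y = 0, x = 1 and z=0:
n1 = x ⊕ y = 1 ⊕ 0 = 1
n2 = n1 ⊕ z = 1 ⊕ 0 = 1
n3 = n2 ⊽ n1 = 1 ⊽ 1 = 0
n4 = ¬n3 = ¬0 = 1
n5 = n4 ⊽ n2 = 1 ⊽ 1 = 0
So n5 = 0.

z=0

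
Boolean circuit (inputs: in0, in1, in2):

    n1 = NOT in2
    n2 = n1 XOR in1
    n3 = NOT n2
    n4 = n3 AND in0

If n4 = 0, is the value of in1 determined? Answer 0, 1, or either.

either

Both values of in1 occur among assignments with n4 = 0:
  in1=0: in0=0, in1=0, in2=0
  in1=1: in0=0, in1=1, in2=0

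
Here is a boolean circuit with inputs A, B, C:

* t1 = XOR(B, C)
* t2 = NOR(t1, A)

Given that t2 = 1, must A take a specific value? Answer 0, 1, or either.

0

t2 = NOR(t1, A) must be 1, so both t1 = 0 and A = 0.
t1 = XOR(B, C) must be 0, so B and C are equal.
Every assignment with t2 = 1 has A = 0; there are 2 such assignment(s).
  A=0, B=0, C=0
  A=0, B=1, C=1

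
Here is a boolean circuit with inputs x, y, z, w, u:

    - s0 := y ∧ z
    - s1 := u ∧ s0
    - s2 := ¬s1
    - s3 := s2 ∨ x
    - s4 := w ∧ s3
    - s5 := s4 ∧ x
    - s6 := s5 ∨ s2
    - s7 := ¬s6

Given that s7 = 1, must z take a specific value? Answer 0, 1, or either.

s7 = ¬s6 must be 1, so s6 = 0.
s6 = s5 ∨ s2 must be 0, so both s5 = 0 and s2 = 0.
s5 = s4 ∧ x must be 0, so at least one of s4, x is 0.
Every assignment with s7 = 1 has z = 1; there are 3 such assignment(s).
  x=0, y=1, z=1, w=0, u=1
  x=0, y=1, z=1, w=1, u=1
  x=1, y=1, z=1, w=0, u=1

1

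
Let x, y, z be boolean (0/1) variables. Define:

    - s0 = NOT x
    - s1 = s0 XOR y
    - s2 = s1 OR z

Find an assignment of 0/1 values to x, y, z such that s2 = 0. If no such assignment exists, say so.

s2 = s1 OR z must be 0, so both s1 = 0 and z = 0.
Check with x=0, y=1, z=0:
s0 = NOT x = NOT 0 = 1
s1 = s0 XOR y = 1 XOR 1 = 0
s2 = s1 OR z = 0 OR 0 = 0
So s2 = 0 as required.

x=0, y=1, z=0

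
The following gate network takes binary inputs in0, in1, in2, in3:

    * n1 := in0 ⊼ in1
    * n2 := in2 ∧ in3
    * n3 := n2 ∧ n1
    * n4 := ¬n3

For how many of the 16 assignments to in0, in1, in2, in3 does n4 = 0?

3

n4 = ¬n3 must be 0, so n3 = 1.
Enumerating the 16 input combinations, 3 give n4 = 0 and 13 give n4 = 1.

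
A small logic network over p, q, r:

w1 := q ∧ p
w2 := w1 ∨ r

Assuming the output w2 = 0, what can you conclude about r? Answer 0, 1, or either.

w2 = w1 ∨ r must be 0, so both w1 = 0 and r = 0.
w1 = q ∧ p must be 0, so at least one of q, p is 0.
Every assignment with w2 = 0 has r = 0; there are 3 such assignment(s).
  p=0, q=0, r=0
  p=0, q=1, r=0
  p=1, q=0, r=0

0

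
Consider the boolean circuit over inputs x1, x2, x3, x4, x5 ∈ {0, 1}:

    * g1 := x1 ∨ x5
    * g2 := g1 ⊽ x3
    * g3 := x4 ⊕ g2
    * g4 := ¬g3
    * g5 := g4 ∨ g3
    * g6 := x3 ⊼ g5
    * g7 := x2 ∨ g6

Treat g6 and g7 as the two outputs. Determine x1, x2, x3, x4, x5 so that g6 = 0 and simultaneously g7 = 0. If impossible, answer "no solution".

Check with x1=1, x2=0, x3=1, x4=0, x5=0:
g1 = x1 ∨ x5 = 1 ∨ 0 = 1
g2 = g1 ⊽ x3 = 1 ⊽ 1 = 0
g3 = x4 ⊕ g2 = 0 ⊕ 0 = 0
g4 = ¬g3 = ¬0 = 1
g5 = g4 ∨ g3 = 1 ∨ 0 = 1
g6 = x3 ⊼ g5 = 1 ⊼ 1 = 0
g7 = x2 ∨ g6 = 0 ∨ 0 = 0
So g6 = 0 and g7 = 0.

x1=1, x2=0, x3=1, x4=0, x5=0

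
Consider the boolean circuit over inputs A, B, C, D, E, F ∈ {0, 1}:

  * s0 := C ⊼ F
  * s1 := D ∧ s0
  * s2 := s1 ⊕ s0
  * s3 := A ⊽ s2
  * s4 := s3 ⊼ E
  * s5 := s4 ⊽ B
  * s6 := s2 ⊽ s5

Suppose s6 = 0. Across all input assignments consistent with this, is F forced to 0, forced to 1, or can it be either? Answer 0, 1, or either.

Both values of F occur among assignments with s6 = 0:
  F=0: A=0, B=0, C=0, D=0, E=0, F=0
  F=1: A=0, B=0, C=0, D=0, E=0, F=1

either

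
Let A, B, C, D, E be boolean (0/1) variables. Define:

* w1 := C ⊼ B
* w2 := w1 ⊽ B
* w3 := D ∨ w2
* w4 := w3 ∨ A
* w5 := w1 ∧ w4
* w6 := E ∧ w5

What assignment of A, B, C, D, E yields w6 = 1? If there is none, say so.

Check with A=1 B=1 C=0 D=1 E=1:
w1 = C ⊼ B = 0 ⊼ 1 = 1
w2 = w1 ⊽ B = 1 ⊽ 1 = 0
w3 = D ∨ w2 = 1 ∨ 0 = 1
w4 = w3 ∨ A = 1 ∨ 1 = 1
w5 = w1 ∧ w4 = 1 ∧ 1 = 1
w6 = E ∧ w5 = 1 ∧ 1 = 1
So w6 = 1 as required.

A=1 B=1 C=0 D=1 E=1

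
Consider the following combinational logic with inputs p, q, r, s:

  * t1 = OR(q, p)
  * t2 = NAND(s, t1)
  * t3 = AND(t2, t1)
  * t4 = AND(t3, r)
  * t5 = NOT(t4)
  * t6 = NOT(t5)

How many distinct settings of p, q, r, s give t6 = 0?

t6 = NOT(t5) must be 0, so t5 = 1.
t5 = NOT(t4) must be 1, so t4 = 0.
Enumerating the 16 input combinations, 13 give t6 = 0 and 3 give t6 = 1.

13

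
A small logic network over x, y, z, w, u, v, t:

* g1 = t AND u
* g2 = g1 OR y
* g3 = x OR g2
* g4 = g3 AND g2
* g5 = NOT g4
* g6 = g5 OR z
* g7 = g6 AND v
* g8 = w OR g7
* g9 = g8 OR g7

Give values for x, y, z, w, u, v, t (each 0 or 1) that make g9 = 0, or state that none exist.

g9 = g8 OR g7 must be 0, so both g8 = 0 and g7 = 0.
g8 = w OR g7 must be 0, so both w = 0 and g7 = 0.
Check with x=0, y=1, z=0, w=0, u=0, v=1, t=0:
g1 = t AND u = 0 AND 0 = 0
g2 = g1 OR y = 0 OR 1 = 1
g3 = x OR g2 = 0 OR 1 = 1
g4 = g3 AND g2 = 1 AND 1 = 1
g5 = NOT g4 = NOT 1 = 0
g6 = g5 OR z = 0 OR 0 = 0
g7 = g6 AND v = 0 AND 1 = 0
g8 = w OR g7 = 0 OR 0 = 0
g9 = g8 OR g7 = 0 OR 0 = 0
So g9 = 0 as required.

x=0, y=1, z=0, w=0, u=0, v=1, t=0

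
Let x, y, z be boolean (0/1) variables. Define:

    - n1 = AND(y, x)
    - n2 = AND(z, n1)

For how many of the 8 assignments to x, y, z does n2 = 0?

7

n2 = AND(z, n1) must be 0, so at least one of z, n1 is 0.
Enumerating the 8 input combinations, 7 give n2 = 0 and 1 give n2 = 1.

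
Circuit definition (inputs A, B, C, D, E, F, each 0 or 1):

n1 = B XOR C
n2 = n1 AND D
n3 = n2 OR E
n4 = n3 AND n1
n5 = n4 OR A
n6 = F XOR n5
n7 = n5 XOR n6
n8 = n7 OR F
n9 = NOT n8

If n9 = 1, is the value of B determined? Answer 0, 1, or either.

either

Both values of B occur among assignments with n9 = 1:
  B=0: A=0, B=0, C=0, D=0, E=0, F=0
  B=1: A=0, B=1, C=0, D=0, E=0, F=0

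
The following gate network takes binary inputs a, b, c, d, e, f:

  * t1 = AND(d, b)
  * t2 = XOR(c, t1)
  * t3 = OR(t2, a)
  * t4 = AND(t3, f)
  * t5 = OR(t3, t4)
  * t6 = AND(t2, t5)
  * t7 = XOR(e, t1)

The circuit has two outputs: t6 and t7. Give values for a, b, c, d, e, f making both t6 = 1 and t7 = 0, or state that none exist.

a=0, b=0, c=1, d=0, e=0, f=0

Check with a=0, b=0, c=1, d=0, e=0, f=0:
t1 = AND(d, b) = AND(0, 0) = 0
t2 = XOR(c, t1) = XOR(1, 0) = 1
t3 = OR(t2, a) = OR(1, 0) = 1
t4 = AND(t3, f) = AND(1, 0) = 0
t5 = OR(t3, t4) = OR(1, 0) = 1
t6 = AND(t2, t5) = AND(1, 1) = 1
t7 = XOR(e, t1) = XOR(0, 0) = 0
So t6 = 1 and t7 = 0.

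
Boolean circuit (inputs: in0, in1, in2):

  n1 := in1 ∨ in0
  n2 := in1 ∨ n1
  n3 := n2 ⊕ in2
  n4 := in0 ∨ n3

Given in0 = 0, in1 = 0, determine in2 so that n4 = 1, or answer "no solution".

in2=1

n4 = in0 ∨ n3 must be 1, so at least one of in0, n3 is 1.
Check with in0 = 0, in1 = 0 and in2=1:
n1 = in1 ∨ in0 = 0 ∨ 0 = 0
n2 = in1 ∨ n1 = 0 ∨ 0 = 0
n3 = n2 ⊕ in2 = 0 ⊕ 1 = 1
n4 = in0 ∨ n3 = 0 ∨ 1 = 1
So n4 = 1.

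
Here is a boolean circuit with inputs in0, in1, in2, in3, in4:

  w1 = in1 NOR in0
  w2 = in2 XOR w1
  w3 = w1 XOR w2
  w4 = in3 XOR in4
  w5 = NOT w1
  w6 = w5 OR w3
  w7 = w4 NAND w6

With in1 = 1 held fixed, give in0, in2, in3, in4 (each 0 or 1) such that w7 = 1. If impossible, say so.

Check with in1 = 1 and in0=0, in2=0, in3=1, in4=1:
w1 = in1 NOR in0 = 1 NOR 0 = 0
w2 = in2 XOR w1 = 0 XOR 0 = 0
w3 = w1 XOR w2 = 0 XOR 0 = 0
w4 = in3 XOR in4 = 1 XOR 1 = 0
w5 = NOT w1 = NOT 0 = 1
w6 = w5 OR w3 = 1 OR 0 = 1
w7 = w4 NAND w6 = 0 NAND 1 = 1
So w7 = 1.

in0=0, in2=0, in3=1, in4=1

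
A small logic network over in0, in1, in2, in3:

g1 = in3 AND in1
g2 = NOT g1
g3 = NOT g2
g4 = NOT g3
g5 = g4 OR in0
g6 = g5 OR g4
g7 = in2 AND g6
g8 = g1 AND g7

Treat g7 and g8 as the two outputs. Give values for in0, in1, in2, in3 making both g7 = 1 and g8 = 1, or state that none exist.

Check with in0=1, in1=1, in2=1, in3=1:
g1 = in3 AND in1 = 1 AND 1 = 1
g2 = NOT g1 = NOT 1 = 0
g3 = NOT g2 = NOT 0 = 1
g4 = NOT g3 = NOT 1 = 0
g5 = g4 OR in0 = 0 OR 1 = 1
g6 = g5 OR g4 = 1 OR 0 = 1
g7 = in2 AND g6 = 1 AND 1 = 1
g8 = g1 AND g7 = 1 AND 1 = 1
So g7 = 1 and g8 = 1.

in0=1, in1=1, in2=1, in3=1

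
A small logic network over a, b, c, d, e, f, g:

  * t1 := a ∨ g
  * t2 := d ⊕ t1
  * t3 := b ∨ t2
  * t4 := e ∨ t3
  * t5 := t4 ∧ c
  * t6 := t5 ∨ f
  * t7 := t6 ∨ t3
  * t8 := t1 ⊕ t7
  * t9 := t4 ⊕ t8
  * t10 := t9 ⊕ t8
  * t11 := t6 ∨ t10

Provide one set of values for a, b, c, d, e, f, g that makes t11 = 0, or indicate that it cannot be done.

a=0 b=0 c=1 d=0 e=0 f=0 g=0

t11 = t6 ∨ t10 must be 0, so both t6 = 0 and t10 = 0.
t6 = t5 ∨ f must be 0, so both t5 = 0 and f = 0.
t10 = t9 ⊕ t8 must be 0, so t9 and t8 are equal.
Check with a=0 b=0 c=1 d=0 e=0 f=0 g=0:
t1 = a ∨ g = 0 ∨ 0 = 0
t2 = d ⊕ t1 = 0 ⊕ 0 = 0
t3 = b ∨ t2 = 0 ∨ 0 = 0
t4 = e ∨ t3 = 0 ∨ 0 = 0
t5 = t4 ∧ c = 0 ∧ 1 = 0
t6 = t5 ∨ f = 0 ∨ 0 = 0
t7 = t6 ∨ t3 = 0 ∨ 0 = 0
t8 = t1 ⊕ t7 = 0 ⊕ 0 = 0
t9 = t4 ⊕ t8 = 0 ⊕ 0 = 0
t10 = t9 ⊕ t8 = 0 ⊕ 0 = 0
t11 = t6 ∨ t10 = 0 ∨ 0 = 0
So t11 = 0 as required.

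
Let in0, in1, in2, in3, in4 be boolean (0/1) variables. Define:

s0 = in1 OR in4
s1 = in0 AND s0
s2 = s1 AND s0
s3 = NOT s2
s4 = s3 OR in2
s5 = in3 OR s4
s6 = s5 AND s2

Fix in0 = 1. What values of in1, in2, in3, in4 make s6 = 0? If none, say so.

s6 = s5 AND s2 must be 0, so at least one of s5, s2 is 0.
Check with in0 = 1 and in1=0, in2=0, in3=1, in4=0:
s0 = in1 OR in4 = 0 OR 0 = 0
s1 = in0 AND s0 = 1 AND 0 = 0
s2 = s1 AND s0 = 0 AND 0 = 0
s3 = NOT s2 = NOT 0 = 1
s4 = s3 OR in2 = 1 OR 0 = 1
s5 = in3 OR s4 = 1 OR 1 = 1
s6 = s5 AND s2 = 1 AND 0 = 0
So s6 = 0.

in1=0, in2=0, in3=1, in4=0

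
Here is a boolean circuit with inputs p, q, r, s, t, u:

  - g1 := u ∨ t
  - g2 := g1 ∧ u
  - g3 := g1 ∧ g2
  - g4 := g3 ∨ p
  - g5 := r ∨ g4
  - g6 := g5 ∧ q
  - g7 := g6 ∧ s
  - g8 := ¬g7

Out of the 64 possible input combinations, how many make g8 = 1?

50

g8 = ¬g7 must be 1, so g7 = 0.
Enumerating the 64 input combinations, 50 give g8 = 1 and 14 give g8 = 0.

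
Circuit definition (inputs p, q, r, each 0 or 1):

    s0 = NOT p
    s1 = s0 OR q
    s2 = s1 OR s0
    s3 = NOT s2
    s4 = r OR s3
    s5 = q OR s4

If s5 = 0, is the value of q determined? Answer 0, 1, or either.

0

s5 = q OR s4 must be 0, so both q = 0 and s4 = 0.
Every assignment with s5 = 0 has q = 0; there are 1 such assignment(s).
  p=0, q=0, r=0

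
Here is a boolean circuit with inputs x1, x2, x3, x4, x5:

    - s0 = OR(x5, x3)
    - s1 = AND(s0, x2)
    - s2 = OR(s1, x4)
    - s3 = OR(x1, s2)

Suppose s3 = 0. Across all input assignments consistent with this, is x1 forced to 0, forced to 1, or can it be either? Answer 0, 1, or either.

s3 = OR(x1, s2) must be 0, so both x1 = 0 and s2 = 0.
s2 = OR(s1, x4) must be 0, so both s1 = 0 and x4 = 0.
s1 = AND(s0, x2) must be 0, so at least one of s0, x2 is 0.
Every assignment with s3 = 0 has x1 = 0; there are 5 such assignment(s).

0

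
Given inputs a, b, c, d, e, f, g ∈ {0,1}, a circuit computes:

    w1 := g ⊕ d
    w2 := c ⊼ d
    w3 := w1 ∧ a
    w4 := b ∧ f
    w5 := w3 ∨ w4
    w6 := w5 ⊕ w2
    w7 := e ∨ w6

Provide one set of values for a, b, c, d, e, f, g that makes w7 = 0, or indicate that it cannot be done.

a=1, b=1, c=0, d=0, e=0, f=1, g=0

w7 = e ∨ w6 must be 0, so both e = 0 and w6 = 0.
w6 = w5 ⊕ w2 must be 0, so w5 and w2 are equal.
Check with a=1, b=1, c=0, d=0, e=0, f=1, g=0:
w1 = g ⊕ d = 0 ⊕ 0 = 0
w2 = c ⊼ d = 0 ⊼ 0 = 1
w3 = w1 ∧ a = 0 ∧ 1 = 0
w4 = b ∧ f = 1 ∧ 1 = 1
w5 = w3 ∨ w4 = 0 ∨ 1 = 1
w6 = w5 ⊕ w2 = 1 ⊕ 1 = 0
w7 = e ∨ w6 = 0 ∨ 0 = 0
So w7 = 0 as required.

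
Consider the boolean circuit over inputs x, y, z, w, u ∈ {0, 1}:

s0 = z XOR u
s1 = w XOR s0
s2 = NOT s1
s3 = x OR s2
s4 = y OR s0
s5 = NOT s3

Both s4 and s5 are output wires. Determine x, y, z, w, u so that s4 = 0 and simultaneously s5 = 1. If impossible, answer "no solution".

Check with x=0, y=0, z=0, w=1, u=0:
s0 = z XOR u = 0 XOR 0 = 0
s1 = w XOR s0 = 1 XOR 0 = 1
s2 = NOT s1 = NOT 1 = 0
s3 = x OR s2 = 0 OR 0 = 0
s4 = y OR s0 = 0 OR 0 = 0
s5 = NOT s3 = NOT 0 = 1
So s4 = 0 and s5 = 1.

x=0, y=0, z=0, w=1, u=0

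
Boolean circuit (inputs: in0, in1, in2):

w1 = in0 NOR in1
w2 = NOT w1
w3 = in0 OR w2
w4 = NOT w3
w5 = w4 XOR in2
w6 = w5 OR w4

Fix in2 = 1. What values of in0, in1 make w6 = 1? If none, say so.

w6 = w5 OR w4 must be 1, so at least one of w5, w4 is 1.
Check with in2 = 1 and in0=1, in1=1:
w1 = in0 NOR in1 = 1 NOR 1 = 0
w2 = NOT w1 = NOT 0 = 1
w3 = in0 OR w2 = 1 OR 1 = 1
w4 = NOT w3 = NOT 1 = 0
w5 = w4 XOR in2 = 0 XOR 1 = 1
w6 = w5 OR w4 = 1 OR 0 = 1
So w6 = 1.

in0=1, in1=1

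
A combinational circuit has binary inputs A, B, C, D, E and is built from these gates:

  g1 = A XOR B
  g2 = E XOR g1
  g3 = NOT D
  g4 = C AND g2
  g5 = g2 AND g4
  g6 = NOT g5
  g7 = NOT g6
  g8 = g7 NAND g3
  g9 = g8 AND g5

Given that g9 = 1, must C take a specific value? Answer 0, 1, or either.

g9 = g8 AND g5 must be 1, so both g8 = 1 and g5 = 1.
Every assignment with g9 = 1 has C = 1; there are 4 such assignment(s).
  A=0, B=0, C=1, D=1, E=1
  A=0, B=1, C=1, D=1, E=0
  A=1, B=0, C=1, D=1, E=0
  A=1, B=1, C=1, D=1, E=1

1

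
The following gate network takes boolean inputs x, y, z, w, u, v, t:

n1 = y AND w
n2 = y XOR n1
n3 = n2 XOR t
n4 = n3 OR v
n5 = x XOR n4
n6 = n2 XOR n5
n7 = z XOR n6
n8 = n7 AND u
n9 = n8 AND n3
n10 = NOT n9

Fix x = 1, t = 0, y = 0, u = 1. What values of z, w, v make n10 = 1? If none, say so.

Check with x = 1, t = 0, y = 0, u = 1 and z=0, w=0, v=0:
n1 = y AND w = 0 AND 0 = 0
n2 = y XOR n1 = 0 XOR 0 = 0
n3 = n2 XOR t = 0 XOR 0 = 0
n4 = n3 OR v = 0 OR 0 = 0
n5 = x XOR n4 = 1 XOR 0 = 1
n6 = n2 XOR n5 = 0 XOR 1 = 1
n7 = z XOR n6 = 0 XOR 1 = 1
n8 = n7 AND u = 1 AND 1 = 1
n9 = n8 AND n3 = 1 AND 0 = 0
n10 = NOT n9 = NOT 0 = 1
So n10 = 1.

z=0, w=0, v=0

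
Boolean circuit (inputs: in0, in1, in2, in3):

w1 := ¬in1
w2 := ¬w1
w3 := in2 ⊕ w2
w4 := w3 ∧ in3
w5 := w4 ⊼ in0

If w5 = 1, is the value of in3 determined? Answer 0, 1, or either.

Both values of in3 occur among assignments with w5 = 1:
  in3=0: in0=0, in1=0, in2=0, in3=0
  in3=1: in0=0, in1=0, in2=0, in3=1

either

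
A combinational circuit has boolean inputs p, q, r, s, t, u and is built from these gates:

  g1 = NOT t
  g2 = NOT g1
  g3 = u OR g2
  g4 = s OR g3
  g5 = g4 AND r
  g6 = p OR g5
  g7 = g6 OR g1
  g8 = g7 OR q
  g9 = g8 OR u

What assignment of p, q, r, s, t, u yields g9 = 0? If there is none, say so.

g9 = g8 OR u must be 0, so both g8 = 0 and u = 0.
g8 = g7 OR q must be 0, so both g7 = 0 and q = 0.
Check with p=0, q=0, r=0, s=0, t=1, u=0:
g1 = NOT t = NOT 1 = 0
g2 = NOT g1 = NOT 0 = 1
g3 = u OR g2 = 0 OR 1 = 1
g4 = s OR g3 = 0 OR 1 = 1
g5 = g4 AND r = 1 AND 0 = 0
g6 = p OR g5 = 0 OR 0 = 0
g7 = g6 OR g1 = 0 OR 0 = 0
g8 = g7 OR q = 0 OR 0 = 0
g9 = g8 OR u = 0 OR 0 = 0
So g9 = 0 as required.

p=0, q=0, r=0, s=0, t=1, u=0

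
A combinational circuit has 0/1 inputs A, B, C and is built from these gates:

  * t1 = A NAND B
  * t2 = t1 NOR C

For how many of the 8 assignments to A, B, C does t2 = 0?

t2 = t1 NOR C must be 0, so at least one of t1, C is 1.
Enumerating the 8 input combinations, 7 give t2 = 0 and 1 give t2 = 1.

7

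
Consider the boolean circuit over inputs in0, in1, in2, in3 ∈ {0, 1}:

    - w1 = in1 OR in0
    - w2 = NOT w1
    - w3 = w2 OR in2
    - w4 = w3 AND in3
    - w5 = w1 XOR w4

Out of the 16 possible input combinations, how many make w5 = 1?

11

w5 = w1 XOR w4 must be 1, so w1 and w4 differ.
Enumerating the 16 input combinations, 11 give w5 = 1 and 5 give w5 = 0.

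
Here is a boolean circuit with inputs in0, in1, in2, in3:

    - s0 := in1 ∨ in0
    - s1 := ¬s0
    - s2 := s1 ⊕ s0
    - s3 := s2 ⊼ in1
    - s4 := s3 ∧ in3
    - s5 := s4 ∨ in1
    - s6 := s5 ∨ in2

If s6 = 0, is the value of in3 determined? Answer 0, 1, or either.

s6 = s5 ∨ in2 must be 0, so both s5 = 0 and in2 = 0.
s5 = s4 ∨ in1 must be 0, so both s4 = 0 and in1 = 0.
Every assignment with s6 = 0 has in3 = 0; there are 2 such assignment(s).
  in0=0, in1=0, in2=0, in3=0
  in0=1, in1=0, in2=0, in3=0

0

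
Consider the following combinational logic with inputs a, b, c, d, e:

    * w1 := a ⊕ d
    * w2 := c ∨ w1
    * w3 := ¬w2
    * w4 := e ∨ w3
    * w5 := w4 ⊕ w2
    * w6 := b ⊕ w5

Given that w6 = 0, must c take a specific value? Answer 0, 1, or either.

either

Both values of c occur among assignments with w6 = 0:
  c=0: a=0, b=0, c=0, d=1, e=1
  c=1: a=0, b=0, c=1, d=0, e=1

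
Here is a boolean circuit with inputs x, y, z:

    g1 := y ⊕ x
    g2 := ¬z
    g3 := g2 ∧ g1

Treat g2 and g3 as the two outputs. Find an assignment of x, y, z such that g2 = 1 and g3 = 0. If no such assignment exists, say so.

x=1, y=1, z=0

Check with x=1, y=1, z=0:
g1 = y ⊕ x = 1 ⊕ 1 = 0
g2 = ¬z = ¬0 = 1
g3 = g2 ∧ g1 = 1 ∧ 0 = 0
So g2 = 1 and g3 = 0.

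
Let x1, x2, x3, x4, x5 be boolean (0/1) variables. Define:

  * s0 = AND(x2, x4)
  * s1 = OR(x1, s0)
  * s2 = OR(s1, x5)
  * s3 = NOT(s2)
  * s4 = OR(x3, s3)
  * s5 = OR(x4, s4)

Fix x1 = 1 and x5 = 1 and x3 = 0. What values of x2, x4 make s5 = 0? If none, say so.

x2=1 x4=0

Check with x1 = 1 and x5 = 1 and x3 = 0 and x2=1, x4=0:
s0 = AND(x2, x4) = AND(1, 0) = 0
s1 = OR(x1, s0) = OR(1, 0) = 1
s2 = OR(s1, x5) = OR(1, 1) = 1
s3 = NOT(s2) = NOT 1 = 0
s4 = OR(x3, s3) = OR(0, 0) = 0
s5 = OR(x4, s4) = OR(0, 0) = 0
So s5 = 0.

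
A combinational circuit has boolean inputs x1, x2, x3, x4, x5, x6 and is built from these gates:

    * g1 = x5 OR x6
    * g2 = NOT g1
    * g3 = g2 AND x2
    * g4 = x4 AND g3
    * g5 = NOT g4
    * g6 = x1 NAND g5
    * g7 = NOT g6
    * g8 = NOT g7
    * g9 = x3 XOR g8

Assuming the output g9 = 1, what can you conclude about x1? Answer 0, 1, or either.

Both values of x1 occur among assignments with g9 = 1:
  x1=0: x1=0, x2=0, x3=0, x4=0, x5=0, x6=0
  x1=1: x1=1, x2=0, x3=1, x4=0, x5=0, x6=0

either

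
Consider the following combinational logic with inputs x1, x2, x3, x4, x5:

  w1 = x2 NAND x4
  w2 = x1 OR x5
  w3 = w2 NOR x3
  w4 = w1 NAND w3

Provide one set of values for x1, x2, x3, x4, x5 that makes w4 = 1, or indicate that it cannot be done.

x1=0, x2=0, x3=0, x4=0, x5=1

w4 = w1 NAND w3 must be 1, so at least one of w1, w3 is 0.
Check with x1=0, x2=0, x3=0, x4=0, x5=1:
w1 = x2 NAND x4 = 0 NAND 0 = 1
w2 = x1 OR x5 = 0 OR 1 = 1
w3 = w2 NOR x3 = 1 NOR 0 = 0
w4 = w1 NAND w3 = 1 NAND 0 = 1
So w4 = 1 as required.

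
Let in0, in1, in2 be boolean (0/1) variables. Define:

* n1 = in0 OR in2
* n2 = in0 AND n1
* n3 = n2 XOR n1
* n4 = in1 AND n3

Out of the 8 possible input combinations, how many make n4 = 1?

n4 = in1 AND n3 must be 1, so both in1 = 1 and n3 = 1.
n3 = n2 XOR n1 must be 1, so n2 and n1 differ.
Satisfying assignments:
  in0=0, in1=1, in2=1

1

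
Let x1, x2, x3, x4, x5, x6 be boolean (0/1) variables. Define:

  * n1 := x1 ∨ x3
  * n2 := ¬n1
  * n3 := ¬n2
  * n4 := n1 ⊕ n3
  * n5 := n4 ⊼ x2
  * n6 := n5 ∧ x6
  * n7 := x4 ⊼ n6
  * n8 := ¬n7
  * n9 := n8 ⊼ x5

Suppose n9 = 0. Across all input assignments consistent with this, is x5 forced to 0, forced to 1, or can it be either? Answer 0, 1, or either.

n9 = n8 ⊼ x5 must be 0, so both n8 = 1 and x5 = 1.
n8 = ¬n7 must be 1, so n7 = 0.
Every assignment with n9 = 0 has x5 = 1; there are 8 such assignment(s).

1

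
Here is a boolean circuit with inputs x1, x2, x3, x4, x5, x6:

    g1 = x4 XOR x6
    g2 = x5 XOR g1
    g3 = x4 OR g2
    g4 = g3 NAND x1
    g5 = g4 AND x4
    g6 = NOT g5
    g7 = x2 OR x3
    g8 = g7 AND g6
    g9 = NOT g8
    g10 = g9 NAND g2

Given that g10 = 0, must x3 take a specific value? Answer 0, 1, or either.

either

Both values of x3 occur among assignments with g10 = 0:
  x3=0: x1=0, x2=0, x3=0, x4=0, x5=0, x6=1
  x3=1: x1=0, x2=0, x3=1, x4=1, x5=0, x6=0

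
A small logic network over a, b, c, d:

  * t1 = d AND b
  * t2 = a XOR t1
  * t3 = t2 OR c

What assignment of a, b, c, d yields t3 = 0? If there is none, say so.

Check with a=0, b=1, c=0, d=0:
t1 = d AND b = 0 AND 1 = 0
t2 = a XOR t1 = 0 XOR 0 = 0
t3 = t2 OR c = 0 OR 0 = 0
So t3 = 0 as required.

a=0, b=1, c=0, d=0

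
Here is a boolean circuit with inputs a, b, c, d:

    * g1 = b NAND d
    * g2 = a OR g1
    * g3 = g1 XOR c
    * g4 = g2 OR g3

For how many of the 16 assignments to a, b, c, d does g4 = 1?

15

g4 = g2 OR g3 must be 1, so at least one of g2, g3 is 1.
Enumerating the 16 input combinations, 15 give g4 = 1 and 1 give g4 = 0.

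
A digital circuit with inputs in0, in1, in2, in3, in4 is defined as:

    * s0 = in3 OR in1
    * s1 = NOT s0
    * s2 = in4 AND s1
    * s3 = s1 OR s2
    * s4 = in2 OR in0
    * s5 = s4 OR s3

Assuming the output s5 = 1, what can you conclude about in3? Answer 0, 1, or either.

Both values of in3 occur among assignments with s5 = 1:
  in3=0: in0=0, in1=0, in2=0, in3=0, in4=0
  in3=1: in0=0, in1=0, in2=1, in3=1, in4=0

either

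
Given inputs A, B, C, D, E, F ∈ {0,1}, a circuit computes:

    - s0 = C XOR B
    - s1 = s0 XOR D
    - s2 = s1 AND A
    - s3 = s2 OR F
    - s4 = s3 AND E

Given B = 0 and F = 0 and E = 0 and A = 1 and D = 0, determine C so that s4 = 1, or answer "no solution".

no solution exists

With B = 0 and F = 0 and E = 0 and A = 1 and D = 0 fixed, none of the 2 settings of C give s4 = 1.
For example, with C=1:
s0 = C XOR B = 1 XOR 0 = 1
s1 = s0 XOR D = 1 XOR 0 = 1
s2 = s1 AND A = 1 AND 1 = 1
s3 = s2 OR F = 1 OR 0 = 1
s4 = s3 AND E = 1 AND 0 = 0
giving s4 = 0 ≠ 1.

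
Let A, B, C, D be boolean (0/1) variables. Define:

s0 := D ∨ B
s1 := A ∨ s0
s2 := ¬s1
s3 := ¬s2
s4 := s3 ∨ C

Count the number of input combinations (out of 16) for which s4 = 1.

15

s4 = s3 ∨ C must be 1, so at least one of s3, C is 1.
Enumerating the 16 input combinations, 15 give s4 = 1 and 1 give s4 = 0.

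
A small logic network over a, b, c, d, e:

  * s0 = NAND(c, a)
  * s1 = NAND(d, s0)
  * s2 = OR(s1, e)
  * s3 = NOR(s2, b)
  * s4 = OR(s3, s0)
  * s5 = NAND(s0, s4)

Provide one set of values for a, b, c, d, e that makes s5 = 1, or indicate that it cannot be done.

a=1, b=1, c=1, d=0, e=1

s5 = NAND(s0, s4) must be 1, so at least one of s0, s4 is 0.
Check with a=1, b=1, c=1, d=0, e=1:
s0 = NAND(c, a) = NAND(1, 1) = 0
s1 = NAND(d, s0) = NAND(0, 0) = 1
s2 = OR(s1, e) = OR(1, 1) = 1
s3 = NOR(s2, b) = NOR(1, 1) = 0
s4 = OR(s3, s0) = OR(0, 0) = 0
s5 = NAND(s0, s4) = NAND(0, 0) = 1
So s5 = 1 as required.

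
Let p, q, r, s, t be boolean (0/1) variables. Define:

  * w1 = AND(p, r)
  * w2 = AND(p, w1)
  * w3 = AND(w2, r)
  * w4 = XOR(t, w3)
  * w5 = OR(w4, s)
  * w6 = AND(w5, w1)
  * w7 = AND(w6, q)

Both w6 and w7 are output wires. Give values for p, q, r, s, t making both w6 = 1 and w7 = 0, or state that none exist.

p=1, q=0, r=1, s=1, t=1

Check with p=1, q=0, r=1, s=1, t=1:
w1 = AND(p, r) = AND(1, 1) = 1
w2 = AND(p, w1) = AND(1, 1) = 1
w3 = AND(w2, r) = AND(1, 1) = 1
w4 = XOR(t, w3) = XOR(1, 1) = 0
w5 = OR(w4, s) = OR(0, 1) = 1
w6 = AND(w5, w1) = AND(1, 1) = 1
w7 = AND(w6, q) = AND(1, 0) = 0
So w6 = 1 and w7 = 0.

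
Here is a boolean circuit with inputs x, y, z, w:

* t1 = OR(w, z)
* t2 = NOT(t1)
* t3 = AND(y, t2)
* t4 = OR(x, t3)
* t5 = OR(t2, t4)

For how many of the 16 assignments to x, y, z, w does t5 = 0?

6

t5 = OR(t2, t4) must be 0, so both t2 = 0 and t4 = 0.
t2 = NOT(t1) must be 0, so t1 = 1.
Satisfying assignments:
  x=0, y=0, z=0, w=1
  x=0, y=0, z=1, w=0
  x=0, y=0, z=1, w=1
  x=0, y=1, z=0, w=1
  x=0, y=1, z=1, w=0
  x=0, y=1, z=1, w=1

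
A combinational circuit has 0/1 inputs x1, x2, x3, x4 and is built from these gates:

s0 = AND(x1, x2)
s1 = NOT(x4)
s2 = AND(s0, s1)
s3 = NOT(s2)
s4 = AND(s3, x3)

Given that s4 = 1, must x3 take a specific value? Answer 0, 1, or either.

1

s4 = AND(s3, x3) must be 1, so both s3 = 1 and x3 = 1.
s3 = NOT(s2) must be 1, so s2 = 0.
s2 = AND(s0, s1) must be 0, so at least one of s0, s1 is 0.
Every assignment with s4 = 1 has x3 = 1; there are 7 such assignment(s).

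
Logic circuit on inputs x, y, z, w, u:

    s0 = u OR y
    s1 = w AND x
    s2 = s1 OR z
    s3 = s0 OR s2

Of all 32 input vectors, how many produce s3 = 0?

s3 = s0 OR s2 must be 0, so both s0 = 0 and s2 = 0.
s0 = u OR y must be 0, so both u = 0 and y = 0.
Satisfying assignments:
  x=0, y=0, z=0, w=0, u=0
  x=0, y=0, z=0, w=1, u=0
  x=1, y=0, z=0, w=0, u=0

3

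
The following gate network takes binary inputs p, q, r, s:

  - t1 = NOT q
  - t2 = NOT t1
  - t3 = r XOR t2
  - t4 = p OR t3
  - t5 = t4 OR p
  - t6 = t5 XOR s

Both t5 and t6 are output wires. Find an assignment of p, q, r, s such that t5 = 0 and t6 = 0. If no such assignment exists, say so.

Check with p=0 q=1 r=1 s=0:
t1 = NOT q = NOT 1 = 0
t2 = NOT t1 = NOT 0 = 1
t3 = r XOR t2 = 1 XOR 1 = 0
t4 = p OR t3 = 0 OR 0 = 0
t5 = t4 OR p = 0 OR 0 = 0
t6 = t5 XOR s = 0 XOR 0 = 0
So t5 = 0 and t6 = 0.

p=0 q=1 r=1 s=0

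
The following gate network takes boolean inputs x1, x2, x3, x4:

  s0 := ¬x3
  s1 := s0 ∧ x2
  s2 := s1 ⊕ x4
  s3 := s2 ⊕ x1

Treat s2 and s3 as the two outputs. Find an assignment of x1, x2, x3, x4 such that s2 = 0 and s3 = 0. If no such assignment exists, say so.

x1=0, x2=1, x3=0, x4=1

Check with x1=0, x2=1, x3=0, x4=1:
s0 = ¬x3 = ¬0 = 1
s1 = s0 ∧ x2 = 1 ∧ 1 = 1
s2 = s1 ⊕ x4 = 1 ⊕ 1 = 0
s3 = s2 ⊕ x1 = 0 ⊕ 0 = 0
So s2 = 0 and s3 = 0.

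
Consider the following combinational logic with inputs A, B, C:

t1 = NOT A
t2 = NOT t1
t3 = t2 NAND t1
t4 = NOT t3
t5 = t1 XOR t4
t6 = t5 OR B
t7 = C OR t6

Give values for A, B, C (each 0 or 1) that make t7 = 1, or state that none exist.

A=1 B=1 C=0

Check with A=1 B=1 C=0:
t1 = NOT A = NOT 1 = 0
t2 = NOT t1 = NOT 0 = 1
t3 = t2 NAND t1 = 1 NAND 0 = 1
t4 = NOT t3 = NOT 1 = 0
t5 = t1 XOR t4 = 0 XOR 0 = 0
t6 = t5 OR B = 0 OR 1 = 1
t7 = C OR t6 = 0 OR 1 = 1
So t7 = 1 as required.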